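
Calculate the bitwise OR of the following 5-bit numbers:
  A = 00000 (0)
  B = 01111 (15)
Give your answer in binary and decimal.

Apply | to each column (1 where either bit is 1):
  00000
| 01111
-------
  01111

Answer: 01111 (15)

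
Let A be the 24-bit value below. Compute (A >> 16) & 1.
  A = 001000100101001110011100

Bit 16 is the 17th from the right.
  001000100101001110011100
         ^
That bit is 0.

Answer: 0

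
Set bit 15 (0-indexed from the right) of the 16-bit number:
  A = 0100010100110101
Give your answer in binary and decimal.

Mask = 1 << 15 = 1000000000000000
Bit 15 of A is 0, so OR-ing with the mask flips it to 1.
  0100010100110101
| 1000000000000000
------------------
  1100010100110101

Answer: 1100010100110101 (50485)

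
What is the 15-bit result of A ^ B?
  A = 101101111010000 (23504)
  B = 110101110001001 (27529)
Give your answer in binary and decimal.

Apply ^ to each column (1 where bits differ):
  101101111010000
^ 110101110001001
-----------------
  011000001011001

Answer: 011000001011001 (12377)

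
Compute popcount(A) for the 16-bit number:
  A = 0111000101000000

0111000101000000
1-bits at positions (from bit 0 = LSB): 6, 8, 12, 13, 14
Count = 5

Answer: 5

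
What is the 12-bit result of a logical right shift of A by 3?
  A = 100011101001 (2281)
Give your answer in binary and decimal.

Logical shift right by 3: drop the bottom 3 bit(s), prepend 3 zero(s) on the left.
  100011101001  ->  keep [100011101], discard [001], prepend 000
= 000100011101

Answer: 000100011101 (285)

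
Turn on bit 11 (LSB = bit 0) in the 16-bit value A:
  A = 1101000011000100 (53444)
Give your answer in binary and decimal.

Mask = 1 << 11 = 0000100000000000
Bit 11 of A is 0, so OR-ing with the mask flips it to 1.
  1101000011000100
| 0000100000000000
------------------
  1101100011000100

Answer: 1101100011000100 (55492)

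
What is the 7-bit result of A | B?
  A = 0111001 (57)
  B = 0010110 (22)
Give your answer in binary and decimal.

Apply | to each column (1 where either bit is 1):
  0111001
| 0010110
---------
  0111111

Answer: 0111111 (63)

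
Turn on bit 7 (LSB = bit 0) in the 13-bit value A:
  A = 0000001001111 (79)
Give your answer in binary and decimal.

Mask = 1 << 7 = 0000010000000
Bit 7 of A is 0, so OR-ing with the mask flips it to 1.
  0000001001111
| 0000010000000
---------------
  0000011001111

Answer: 0000011001111 (207)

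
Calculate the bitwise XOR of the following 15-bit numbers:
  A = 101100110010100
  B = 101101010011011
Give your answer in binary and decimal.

Apply ^ to each column (1 where bits differ):
  101100110010100
^ 101101010011011
-----------------
  000001100001111

Answer: 000001100001111 (783)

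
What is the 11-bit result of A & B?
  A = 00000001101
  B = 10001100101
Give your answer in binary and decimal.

Apply & to each column (1 only where both bits are 1):
  00000001101
& 10001100101
-------------
  00000000101

Answer: 00000000101 (5)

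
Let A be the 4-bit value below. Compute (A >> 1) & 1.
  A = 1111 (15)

Bit 1 is the 2nd from the right.
  1111
    ^
That bit is 1.

Answer: 1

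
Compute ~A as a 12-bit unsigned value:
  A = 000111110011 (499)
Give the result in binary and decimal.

Flip each bit (0->1, 1->0):
  000111110011
  111000001100

Answer: 111000001100 (3596)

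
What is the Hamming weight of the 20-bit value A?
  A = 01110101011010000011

01110101011010000011
1-bits at positions (from bit 0 = LSB): 0, 1, 7, 9, 10, 12, 14, 16, 17, 18
Count = 10

Answer: 10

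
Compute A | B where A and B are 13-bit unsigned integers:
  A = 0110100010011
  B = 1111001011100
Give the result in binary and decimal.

Apply | to each column (1 where either bit is 1):
  0110100010011
| 1111001011100
---------------
  1111101011111

Answer: 1111101011111 (8031)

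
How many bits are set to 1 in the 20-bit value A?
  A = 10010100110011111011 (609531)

10010100110011111011
1-bits at positions (from bit 0 = LSB): 0, 1, 3, 4, 5, 6, 7, 10, 11, 14, 16, 19
Count = 12

Answer: 12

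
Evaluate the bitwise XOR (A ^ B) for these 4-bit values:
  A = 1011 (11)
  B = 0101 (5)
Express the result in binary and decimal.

Apply ^ to each column (1 where bits differ):
  1011
^ 0101
------
  1110

Answer: 1110 (14)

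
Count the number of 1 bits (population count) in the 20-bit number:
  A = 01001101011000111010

01001101011000111010
1-bits at positions (from bit 0 = LSB): 1, 3, 4, 5, 9, 10, 12, 14, 15, 18
Count = 10

Answer: 10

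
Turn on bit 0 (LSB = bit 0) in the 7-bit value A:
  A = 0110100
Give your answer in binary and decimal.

Mask = 1 << 0 = 0000001
Bit 0 of A is 0, so OR-ing with the mask flips it to 1.
  0110100
| 0000001
---------
  0110101

Answer: 0110101 (53)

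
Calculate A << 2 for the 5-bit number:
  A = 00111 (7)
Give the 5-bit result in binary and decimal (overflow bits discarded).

Shift left by 2: drop the top 2 bit(s), append 2 zero(s) on the right.
  00111  ->  discard [00], keep [111], append 00
= 11100

Answer: 11100 (28)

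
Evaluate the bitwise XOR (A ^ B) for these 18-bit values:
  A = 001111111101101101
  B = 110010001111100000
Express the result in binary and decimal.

Apply ^ to each column (1 where bits differ):
  001111111101101101
^ 110010001111100000
--------------------
  111101110010001101

Answer: 111101110010001101 (253069)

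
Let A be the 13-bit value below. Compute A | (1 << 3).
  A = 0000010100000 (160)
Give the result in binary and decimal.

Mask = 1 << 3 = 0000000001000
Bit 3 of A is 0, so OR-ing with the mask flips it to 1.
  0000010100000
| 0000000001000
---------------
  0000010101000

Answer: 0000010101000 (168)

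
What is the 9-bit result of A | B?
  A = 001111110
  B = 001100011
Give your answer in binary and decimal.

Apply | to each column (1 where either bit is 1):
  001111110
| 001100011
-----------
  001111111

Answer: 001111111 (127)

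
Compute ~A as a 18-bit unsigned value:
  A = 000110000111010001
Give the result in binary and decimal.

Flip each bit (0->1, 1->0):
  000110000111010001
  111001111000101110

Answer: 111001111000101110 (237102)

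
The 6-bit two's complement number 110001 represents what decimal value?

MSB is 1, so the value is negative. Find the magnitude:
1. Invert bits:  001110
2. Add 1:        001111  = 15
3. Apply sign:   -15

Answer: -15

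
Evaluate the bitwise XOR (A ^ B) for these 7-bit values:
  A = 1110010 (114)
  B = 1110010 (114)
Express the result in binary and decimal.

Apply ^ to each column (1 where bits differ):
  1110010
^ 1110010
---------
  0000000

Answer: 0000000 (0)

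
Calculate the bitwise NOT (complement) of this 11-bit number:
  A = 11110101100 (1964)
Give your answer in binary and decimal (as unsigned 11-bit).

Flip each bit (0->1, 1->0):
  11110101100
  00001010011

Answer: 00001010011 (83)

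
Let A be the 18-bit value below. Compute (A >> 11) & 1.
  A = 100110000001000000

Bit 11 is the 12th from the right.
  100110000001000000
        ^
That bit is 0.

Answer: 0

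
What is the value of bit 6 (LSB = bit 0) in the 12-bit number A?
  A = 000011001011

Bit 6 is the 7th from the right.
  000011001011
       ^
That bit is 1.

Answer: 1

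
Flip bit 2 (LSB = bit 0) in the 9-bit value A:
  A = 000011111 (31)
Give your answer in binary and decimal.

Mask = 1 << 2 = 000000100
Bit 2 of A is 1; XOR with the mask flips it to 0.
  000011111
^ 000000100
-----------
  000011011

Answer: 000011011 (27)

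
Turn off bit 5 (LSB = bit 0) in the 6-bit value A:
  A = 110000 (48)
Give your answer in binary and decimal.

Mask = ~(1 << 5) = 011111
Bit 5 of A is 1, so AND-ing with the mask clears it to 0.
  110000
& 011111
--------
  010000

Answer: 010000 (16)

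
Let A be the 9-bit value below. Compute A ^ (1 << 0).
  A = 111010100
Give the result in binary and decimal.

Mask = 1 << 0 = 000000001
Bit 0 of A is 0; XOR with the mask flips it to 1.
  111010100
^ 000000001
-----------
  111010101

Answer: 111010101 (469)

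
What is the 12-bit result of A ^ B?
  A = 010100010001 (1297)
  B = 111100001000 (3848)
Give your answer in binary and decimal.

Apply ^ to each column (1 where bits differ):
  010100010001
^ 111100001000
--------------
  101000011001

Answer: 101000011001 (2585)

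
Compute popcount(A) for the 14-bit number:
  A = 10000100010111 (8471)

10000100010111
1-bits at positions (from bit 0 = LSB): 0, 1, 2, 4, 8, 13
Count = 6

Answer: 6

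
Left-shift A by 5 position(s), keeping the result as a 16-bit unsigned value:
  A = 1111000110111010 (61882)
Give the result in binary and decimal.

Shift left by 5: drop the top 5 bit(s), append 5 zero(s) on the right.
  1111000110111010  ->  discard [11110], keep [00110111010], append 00000
= 0011011101000000

Answer: 0011011101000000 (14144)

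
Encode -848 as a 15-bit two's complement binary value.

1. Binary of +848:  000001101010000
2. Invert bits:     111110010101111
3. Add 1:           111110010110000

Answer: 111110010110000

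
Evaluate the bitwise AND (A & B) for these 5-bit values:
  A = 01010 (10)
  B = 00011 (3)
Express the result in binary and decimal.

Apply & to each column (1 only where both bits are 1):
  01010
& 00011
-------
  00010

Answer: 00010 (2)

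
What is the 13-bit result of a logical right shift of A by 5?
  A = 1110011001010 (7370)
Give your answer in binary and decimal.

Logical shift right by 5: drop the bottom 5 bit(s), prepend 5 zero(s) on the left.
  1110011001010  ->  keep [11100110], discard [01010], prepend 00000
= 0000011100110

Answer: 0000011100110 (230)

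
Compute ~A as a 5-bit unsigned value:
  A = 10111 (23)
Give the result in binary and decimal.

Flip each bit (0->1, 1->0):
  10111
  01000

Answer: 01000 (8)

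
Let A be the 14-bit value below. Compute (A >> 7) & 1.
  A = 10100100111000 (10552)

Bit 7 is the 8th from the right.
  10100100111000
        ^
That bit is 0.

Answer: 0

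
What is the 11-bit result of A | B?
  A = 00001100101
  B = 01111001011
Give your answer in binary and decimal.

Apply | to each column (1 where either bit is 1):
  00001100101
| 01111001011
-------------
  01111101111

Answer: 01111101111 (1007)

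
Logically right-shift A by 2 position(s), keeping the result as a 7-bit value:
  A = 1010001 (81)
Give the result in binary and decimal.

Logical shift right by 2: drop the bottom 2 bit(s), prepend 2 zero(s) on the left.
  1010001  ->  keep [10100], discard [01], prepend 00
= 0010100

Answer: 0010100 (20)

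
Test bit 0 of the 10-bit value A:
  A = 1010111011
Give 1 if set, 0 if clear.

Bit 0 is the 1st from the right.
  1010111011
           ^
That bit is 1.

Answer: 1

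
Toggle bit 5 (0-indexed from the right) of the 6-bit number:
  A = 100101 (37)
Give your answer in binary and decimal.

Mask = 1 << 5 = 100000
Bit 5 of A is 1; XOR with the mask flips it to 0.
  100101
^ 100000
--------
  000101

Answer: 000101 (5)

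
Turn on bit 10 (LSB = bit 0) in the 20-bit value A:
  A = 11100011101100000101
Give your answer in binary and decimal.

Mask = 1 << 10 = 00000000010000000000
Bit 10 of A is 0, so OR-ing with the mask flips it to 1.
  11100011101100000101
| 00000000010000000000
----------------------
  11100011111100000101

Answer: 11100011111100000101 (933637)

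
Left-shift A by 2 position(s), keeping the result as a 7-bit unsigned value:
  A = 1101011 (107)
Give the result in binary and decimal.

Shift left by 2: drop the top 2 bit(s), append 2 zero(s) on the right.
  1101011  ->  discard [11], keep [01011], append 00
= 0101100

Answer: 0101100 (44)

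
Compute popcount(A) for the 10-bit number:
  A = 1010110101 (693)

1010110101
1-bits at positions (from bit 0 = LSB): 0, 2, 4, 5, 7, 9
Count = 6

Answer: 6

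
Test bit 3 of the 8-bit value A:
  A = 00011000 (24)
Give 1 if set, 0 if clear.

Bit 3 is the 4th from the right.
  00011000
      ^
That bit is 1.

Answer: 1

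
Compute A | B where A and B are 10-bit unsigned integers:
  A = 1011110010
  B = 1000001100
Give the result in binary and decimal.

Apply | to each column (1 where either bit is 1):
  1011110010
| 1000001100
------------
  1011111110

Answer: 1011111110 (766)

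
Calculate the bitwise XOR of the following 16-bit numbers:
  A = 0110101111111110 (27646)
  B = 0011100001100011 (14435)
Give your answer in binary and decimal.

Apply ^ to each column (1 where bits differ):
  0110101111111110
^ 0011100001100011
------------------
  0101001110011101

Answer: 0101001110011101 (21405)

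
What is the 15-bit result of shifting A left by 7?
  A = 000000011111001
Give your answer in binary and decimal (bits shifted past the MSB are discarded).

Shift left by 7: drop the top 7 bit(s), append 7 zero(s) on the right.
  000000011111001  ->  discard [0000000], keep [11111001], append 0000000
= 111110010000000

Answer: 111110010000000 (31872)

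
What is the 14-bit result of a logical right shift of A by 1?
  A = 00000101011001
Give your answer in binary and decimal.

Logical shift right by 1: drop the bottom 1 bit(s), prepend 1 zero(s) on the left.
  00000101011001  ->  keep [0000010101100], discard [1], prepend 0
= 00000010101100

Answer: 00000010101100 (172)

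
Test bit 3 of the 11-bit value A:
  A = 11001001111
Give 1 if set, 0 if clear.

Bit 3 is the 4th from the right.
  11001001111
         ^
That bit is 1.

Answer: 1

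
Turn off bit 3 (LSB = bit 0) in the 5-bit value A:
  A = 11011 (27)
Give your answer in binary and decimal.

Mask = ~(1 << 3) = 10111
Bit 3 of A is 1, so AND-ing with the mask clears it to 0.
  11011
& 10111
-------
  10011

Answer: 10011 (19)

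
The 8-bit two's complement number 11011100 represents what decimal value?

MSB is 1, so the value is negative. Find the magnitude:
1. Invert bits:  00100011
2. Add 1:        00100100  = 36
3. Apply sign:   -36

Answer: -36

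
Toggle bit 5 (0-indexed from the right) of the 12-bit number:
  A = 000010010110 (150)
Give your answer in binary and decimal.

Mask = 1 << 5 = 000000100000
Bit 5 of A is 0; XOR with the mask flips it to 1.
  000010010110
^ 000000100000
--------------
  000010110110

Answer: 000010110110 (182)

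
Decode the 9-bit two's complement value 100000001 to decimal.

MSB is 1, so the value is negative. Find the magnitude:
1. Invert bits:  011111110
2. Add 1:        011111111  = 255
3. Apply sign:   -255

Answer: -255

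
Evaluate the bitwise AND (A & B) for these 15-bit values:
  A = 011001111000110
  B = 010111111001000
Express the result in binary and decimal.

Apply & to each column (1 only where both bits are 1):
  011001111000110
& 010111111001000
-----------------
  010001111000000

Answer: 010001111000000 (9152)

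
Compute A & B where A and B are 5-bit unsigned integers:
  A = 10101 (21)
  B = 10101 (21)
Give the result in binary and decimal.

Apply & to each column (1 only where both bits are 1):
  10101
& 10101
-------
  10101

Answer: 10101 (21)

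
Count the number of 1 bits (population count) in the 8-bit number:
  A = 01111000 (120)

01111000
1-bits at positions (from bit 0 = LSB): 3, 4, 5, 6
Count = 4

Answer: 4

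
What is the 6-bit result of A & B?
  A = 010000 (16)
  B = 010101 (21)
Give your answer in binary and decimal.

Apply & to each column (1 only where both bits are 1):
  010000
& 010101
--------
  010000

Answer: 010000 (16)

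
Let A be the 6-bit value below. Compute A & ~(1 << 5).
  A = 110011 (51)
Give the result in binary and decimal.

Mask = ~(1 << 5) = 011111
Bit 5 of A is 1, so AND-ing with the mask clears it to 0.
  110011
& 011111
--------
  010011

Answer: 010011 (19)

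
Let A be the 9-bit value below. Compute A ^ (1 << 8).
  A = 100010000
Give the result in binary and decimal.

Mask = 1 << 8 = 100000000
Bit 8 of A is 1; XOR with the mask flips it to 0.
  100010000
^ 100000000
-----------
  000010000

Answer: 000010000 (16)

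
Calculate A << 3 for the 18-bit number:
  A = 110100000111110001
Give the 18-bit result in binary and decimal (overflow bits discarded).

Shift left by 3: drop the top 3 bit(s), append 3 zero(s) on the right.
  110100000111110001  ->  discard [110], keep [100000111110001], append 000
= 100000111110001000

Answer: 100000111110001000 (135048)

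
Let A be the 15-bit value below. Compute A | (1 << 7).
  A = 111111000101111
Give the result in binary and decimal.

Mask = 1 << 7 = 000000010000000
Bit 7 of A is 0, so OR-ing with the mask flips it to 1.
  111111000101111
| 000000010000000
-----------------
  111111010101111

Answer: 111111010101111 (32431)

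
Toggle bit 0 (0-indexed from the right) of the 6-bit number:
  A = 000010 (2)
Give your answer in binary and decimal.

Mask = 1 << 0 = 000001
Bit 0 of A is 0; XOR with the mask flips it to 1.
  000010
^ 000001
--------
  000011

Answer: 000011 (3)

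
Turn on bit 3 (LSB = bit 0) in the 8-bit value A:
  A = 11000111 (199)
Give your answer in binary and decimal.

Mask = 1 << 3 = 00001000
Bit 3 of A is 0, so OR-ing with the mask flips it to 1.
  11000111
| 00001000
----------
  11001111

Answer: 11001111 (207)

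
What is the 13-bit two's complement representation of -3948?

1. Binary of +3948:  0111101101100
2. Invert bits:     1000010010011
3. Add 1:           1000010010100

Answer: 1000010010100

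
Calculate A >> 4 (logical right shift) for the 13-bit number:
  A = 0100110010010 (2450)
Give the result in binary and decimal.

Logical shift right by 4: drop the bottom 4 bit(s), prepend 4 zero(s) on the left.
  0100110010010  ->  keep [010011001], discard [0010], prepend 0000
= 0000010011001

Answer: 0000010011001 (153)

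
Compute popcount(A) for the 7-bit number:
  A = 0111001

0111001
1-bits at positions (from bit 0 = LSB): 0, 3, 4, 5
Count = 4

Answer: 4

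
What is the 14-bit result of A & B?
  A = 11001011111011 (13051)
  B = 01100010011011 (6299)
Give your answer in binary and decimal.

Apply & to each column (1 only where both bits are 1):
  11001011111011
& 01100010011011
----------------
  01000010011011

Answer: 01000010011011 (4251)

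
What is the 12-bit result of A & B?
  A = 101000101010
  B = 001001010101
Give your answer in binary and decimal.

Apply & to each column (1 only where both bits are 1):
  101000101010
& 001001010101
--------------
  001000000000

Answer: 001000000000 (512)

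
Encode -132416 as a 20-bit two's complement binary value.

1. Binary of +132416:  00100000010101000000
2. Invert bits:     11011111101010111111
3. Add 1:           11011111101011000000

Answer: 11011111101011000000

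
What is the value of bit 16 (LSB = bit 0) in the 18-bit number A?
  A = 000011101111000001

Bit 16 is the 17th from the right.
  000011101111000001
   ^
That bit is 0.

Answer: 0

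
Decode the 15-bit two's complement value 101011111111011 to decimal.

MSB is 1, so the value is negative. Find the magnitude:
1. Invert bits:  010100000000100
2. Add 1:        010100000000101  = 10245
3. Apply sign:   -10245

Answer: -10245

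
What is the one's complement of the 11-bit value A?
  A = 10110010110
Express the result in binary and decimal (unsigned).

Flip each bit (0->1, 1->0):
  10110010110
  01001101001

Answer: 01001101001 (617)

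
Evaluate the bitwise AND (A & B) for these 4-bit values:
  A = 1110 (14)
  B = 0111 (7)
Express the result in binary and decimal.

Apply & to each column (1 only where both bits are 1):
  1110
& 0111
------
  0110

Answer: 0110 (6)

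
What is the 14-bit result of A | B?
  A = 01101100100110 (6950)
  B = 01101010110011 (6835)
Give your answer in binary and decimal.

Apply | to each column (1 where either bit is 1):
  01101100100110
| 01101010110011
----------------
  01101110110111

Answer: 01101110110111 (7095)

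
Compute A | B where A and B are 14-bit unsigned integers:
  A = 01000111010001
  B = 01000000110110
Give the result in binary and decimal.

Apply | to each column (1 where either bit is 1):
  01000111010001
| 01000000110110
----------------
  01000111110111

Answer: 01000111110111 (4599)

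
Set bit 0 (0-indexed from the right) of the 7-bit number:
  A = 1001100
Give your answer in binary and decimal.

Mask = 1 << 0 = 0000001
Bit 0 of A is 0, so OR-ing with the mask flips it to 1.
  1001100
| 0000001
---------
  1001101

Answer: 1001101 (77)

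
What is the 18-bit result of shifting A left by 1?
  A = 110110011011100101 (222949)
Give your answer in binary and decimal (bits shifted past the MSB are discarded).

Shift left by 1: drop the top 1 bit(s), append 1 zero(s) on the right.
  110110011011100101  ->  discard [1], keep [10110011011100101], append 0
= 101100110111001010

Answer: 101100110111001010 (183754)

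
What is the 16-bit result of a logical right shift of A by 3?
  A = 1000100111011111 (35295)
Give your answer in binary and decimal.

Logical shift right by 3: drop the bottom 3 bit(s), prepend 3 zero(s) on the left.
  1000100111011111  ->  keep [1000100111011], discard [111], prepend 000
= 0001000100111011

Answer: 0001000100111011 (4411)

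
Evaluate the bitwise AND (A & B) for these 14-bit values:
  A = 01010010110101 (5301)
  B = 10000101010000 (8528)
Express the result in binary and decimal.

Apply & to each column (1 only where both bits are 1):
  01010010110101
& 10000101010000
----------------
  00000000010000

Answer: 00000000010000 (16)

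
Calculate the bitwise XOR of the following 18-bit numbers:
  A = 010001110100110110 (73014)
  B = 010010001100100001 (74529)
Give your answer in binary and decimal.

Apply ^ to each column (1 where bits differ):
  010001110100110110
^ 010010001100100001
--------------------
  000011111000010111

Answer: 000011111000010111 (15895)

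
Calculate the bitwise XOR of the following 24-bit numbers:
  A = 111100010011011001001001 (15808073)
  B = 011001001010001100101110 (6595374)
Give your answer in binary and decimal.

Apply ^ to each column (1 where bits differ):
  111100010011011001001001
^ 011001001010001100101110
--------------------------
  100101011001010101100111

Answer: 100101011001010101100111 (9803111)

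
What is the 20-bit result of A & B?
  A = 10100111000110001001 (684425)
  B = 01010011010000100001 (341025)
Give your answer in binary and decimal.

Apply & to each column (1 only where both bits are 1):
  10100111000110001001
& 01010011010000100001
----------------------
  00000011000000000001

Answer: 00000011000000000001 (12289)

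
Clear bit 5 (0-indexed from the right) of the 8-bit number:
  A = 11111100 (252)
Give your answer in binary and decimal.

Mask = ~(1 << 5) = 11011111
Bit 5 of A is 1, so AND-ing with the mask clears it to 0.
  11111100
& 11011111
----------
  11011100

Answer: 11011100 (220)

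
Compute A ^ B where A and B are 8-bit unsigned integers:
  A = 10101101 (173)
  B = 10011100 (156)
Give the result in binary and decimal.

Apply ^ to each column (1 where bits differ):
  10101101
^ 10011100
----------
  00110001

Answer: 00110001 (49)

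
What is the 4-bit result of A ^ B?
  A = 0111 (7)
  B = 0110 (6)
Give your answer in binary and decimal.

Apply ^ to each column (1 where bits differ):
  0111
^ 0110
------
  0001

Answer: 0001 (1)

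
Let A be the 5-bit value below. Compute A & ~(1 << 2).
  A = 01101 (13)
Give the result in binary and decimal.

Mask = ~(1 << 2) = 11011
Bit 2 of A is 1, so AND-ing with the mask clears it to 0.
  01101
& 11011
-------
  01001

Answer: 01001 (9)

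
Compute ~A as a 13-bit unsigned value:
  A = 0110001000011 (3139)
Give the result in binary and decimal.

Flip each bit (0->1, 1->0):
  0110001000011
  1001110111100

Answer: 1001110111100 (5052)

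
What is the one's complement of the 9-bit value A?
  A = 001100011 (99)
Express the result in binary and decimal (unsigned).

Flip each bit (0->1, 1->0):
  001100011
  110011100

Answer: 110011100 (412)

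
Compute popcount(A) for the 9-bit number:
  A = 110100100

110100100
1-bits at positions (from bit 0 = LSB): 2, 5, 7, 8
Count = 4

Answer: 4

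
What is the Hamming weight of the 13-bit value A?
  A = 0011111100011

0011111100011
1-bits at positions (from bit 0 = LSB): 0, 1, 5, 6, 7, 8, 9, 10
Count = 8

Answer: 8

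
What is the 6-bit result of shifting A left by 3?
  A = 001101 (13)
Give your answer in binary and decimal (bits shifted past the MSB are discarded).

Shift left by 3: drop the top 3 bit(s), append 3 zero(s) on the right.
  001101  ->  discard [001], keep [101], append 000
= 101000

Answer: 101000 (40)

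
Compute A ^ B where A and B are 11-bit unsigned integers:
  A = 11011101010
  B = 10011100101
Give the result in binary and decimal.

Apply ^ to each column (1 where bits differ):
  11011101010
^ 10011100101
-------------
  01000001111

Answer: 01000001111 (527)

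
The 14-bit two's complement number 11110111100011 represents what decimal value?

MSB is 1, so the value is negative. Find the magnitude:
1. Invert bits:  00001000011100
2. Add 1:        00001000011101  = 541
3. Apply sign:   -541

Answer: -541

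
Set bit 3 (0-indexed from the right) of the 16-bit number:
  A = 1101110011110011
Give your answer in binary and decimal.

Mask = 1 << 3 = 0000000000001000
Bit 3 of A is 0, so OR-ing with the mask flips it to 1.
  1101110011110011
| 0000000000001000
------------------
  1101110011111011

Answer: 1101110011111011 (56571)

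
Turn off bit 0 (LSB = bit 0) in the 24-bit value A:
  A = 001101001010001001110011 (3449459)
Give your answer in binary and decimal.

Mask = ~(1 << 0) = 111111111111111111111110
Bit 0 of A is 1, so AND-ing with the mask clears it to 0.
  001101001010001001110011
& 111111111111111111111110
--------------------------
  001101001010001001110010

Answer: 001101001010001001110010 (3449458)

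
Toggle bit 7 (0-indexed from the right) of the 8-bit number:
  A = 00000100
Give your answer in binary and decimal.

Mask = 1 << 7 = 10000000
Bit 7 of A is 0; XOR with the mask flips it to 1.
  00000100
^ 10000000
----------
  10000100

Answer: 10000100 (132)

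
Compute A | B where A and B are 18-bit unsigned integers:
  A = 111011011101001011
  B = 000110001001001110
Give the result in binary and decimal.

Apply | to each column (1 where either bit is 1):
  111011011101001011
| 000110001001001110
--------------------
  111111011101001111

Answer: 111111011101001111 (259919)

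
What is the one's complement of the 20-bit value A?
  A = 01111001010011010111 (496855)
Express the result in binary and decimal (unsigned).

Flip each bit (0->1, 1->0):
  01111001010011010111
  10000110101100101000

Answer: 10000110101100101000 (551720)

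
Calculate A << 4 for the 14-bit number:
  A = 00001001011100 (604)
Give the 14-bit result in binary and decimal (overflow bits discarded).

Shift left by 4: drop the top 4 bit(s), append 4 zero(s) on the right.
  00001001011100  ->  discard [0000], keep [1001011100], append 0000
= 10010111000000

Answer: 10010111000000 (9664)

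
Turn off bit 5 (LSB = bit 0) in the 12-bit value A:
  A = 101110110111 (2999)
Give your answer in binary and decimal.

Mask = ~(1 << 5) = 111111011111
Bit 5 of A is 1, so AND-ing with the mask clears it to 0.
  101110110111
& 111111011111
--------------
  101110010111

Answer: 101110010111 (2967)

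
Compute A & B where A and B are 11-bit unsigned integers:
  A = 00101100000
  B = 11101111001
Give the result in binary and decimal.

Apply & to each column (1 only where both bits are 1):
  00101100000
& 11101111001
-------------
  00101100000

Answer: 00101100000 (352)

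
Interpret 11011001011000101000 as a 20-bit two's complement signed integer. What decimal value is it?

MSB is 1, so the value is negative. Find the magnitude:
1. Invert bits:  00100110100111010111
2. Add 1:        00100110100111011000  = 158168
3. Apply sign:   -158168

Answer: -158168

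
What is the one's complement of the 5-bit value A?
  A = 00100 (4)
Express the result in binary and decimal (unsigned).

Flip each bit (0->1, 1->0):
  00100
  11011

Answer: 11011 (27)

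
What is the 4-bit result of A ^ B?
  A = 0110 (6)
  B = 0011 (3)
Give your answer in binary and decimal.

Apply ^ to each column (1 where bits differ):
  0110
^ 0011
------
  0101

Answer: 0101 (5)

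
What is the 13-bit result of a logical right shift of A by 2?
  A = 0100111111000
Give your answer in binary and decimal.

Logical shift right by 2: drop the bottom 2 bit(s), prepend 2 zero(s) on the left.
  0100111111000  ->  keep [01001111110], discard [00], prepend 00
= 0001001111110

Answer: 0001001111110 (638)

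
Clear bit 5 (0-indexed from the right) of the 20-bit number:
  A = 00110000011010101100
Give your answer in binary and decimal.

Mask = ~(1 << 5) = 11111111111111011111
Bit 5 of A is 1, so AND-ing with the mask clears it to 0.
  00110000011010101100
& 11111111111111011111
----------------------
  00110000011010001100

Answer: 00110000011010001100 (198284)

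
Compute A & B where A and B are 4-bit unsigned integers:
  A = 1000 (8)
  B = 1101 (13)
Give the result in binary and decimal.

Apply & to each column (1 only where both bits are 1):
  1000
& 1101
------
  1000

Answer: 1000 (8)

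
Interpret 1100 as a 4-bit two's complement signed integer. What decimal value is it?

MSB is 1, so the value is negative. Find the magnitude:
1. Invert bits:  0011
2. Add 1:        0100  = 4
3. Apply sign:   -4

Answer: -4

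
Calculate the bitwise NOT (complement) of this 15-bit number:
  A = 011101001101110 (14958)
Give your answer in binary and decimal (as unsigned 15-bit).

Flip each bit (0->1, 1->0):
  011101001101110
  100010110010001

Answer: 100010110010001 (17809)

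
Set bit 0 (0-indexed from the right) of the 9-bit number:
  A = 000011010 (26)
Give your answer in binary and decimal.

Mask = 1 << 0 = 000000001
Bit 0 of A is 0, so OR-ing with the mask flips it to 1.
  000011010
| 000000001
-----------
  000011011

Answer: 000011011 (27)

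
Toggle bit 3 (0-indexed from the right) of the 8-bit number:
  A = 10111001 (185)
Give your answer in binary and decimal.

Mask = 1 << 3 = 00001000
Bit 3 of A is 1; XOR with the mask flips it to 0.
  10111001
^ 00001000
----------
  10110001

Answer: 10110001 (177)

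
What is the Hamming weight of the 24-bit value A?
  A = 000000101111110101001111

000000101111110101001111
1-bits at positions (from bit 0 = LSB): 0, 1, 2, 3, 6, 8, 10, 11, 12, 13, 14, 15, 17
Count = 13

Answer: 13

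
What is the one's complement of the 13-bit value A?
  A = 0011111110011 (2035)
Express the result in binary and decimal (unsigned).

Flip each bit (0->1, 1->0):
  0011111110011
  1100000001100

Answer: 1100000001100 (6156)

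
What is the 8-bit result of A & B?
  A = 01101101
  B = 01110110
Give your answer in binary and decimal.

Apply & to each column (1 only where both bits are 1):
  01101101
& 01110110
----------
  01100100

Answer: 01100100 (100)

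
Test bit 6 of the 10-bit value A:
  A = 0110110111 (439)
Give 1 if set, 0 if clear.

Bit 6 is the 7th from the right.
  0110110111
     ^
That bit is 0.

Answer: 0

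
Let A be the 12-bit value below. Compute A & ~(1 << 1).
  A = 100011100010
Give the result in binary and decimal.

Mask = ~(1 << 1) = 111111111101
Bit 1 of A is 1, so AND-ing with the mask clears it to 0.
  100011100010
& 111111111101
--------------
  100011100000

Answer: 100011100000 (2272)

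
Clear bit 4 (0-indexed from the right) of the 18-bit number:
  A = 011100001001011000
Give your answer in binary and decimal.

Mask = ~(1 << 4) = 111111111111101111
Bit 4 of A is 1, so AND-ing with the mask clears it to 0.
  011100001001011000
& 111111111111101111
--------------------
  011100001001001000

Answer: 011100001001001000 (115272)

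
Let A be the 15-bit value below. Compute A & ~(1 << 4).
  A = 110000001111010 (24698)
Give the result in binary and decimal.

Mask = ~(1 << 4) = 111111111101111
Bit 4 of A is 1, so AND-ing with the mask clears it to 0.
  110000001111010
& 111111111101111
-----------------
  110000001101010

Answer: 110000001101010 (24682)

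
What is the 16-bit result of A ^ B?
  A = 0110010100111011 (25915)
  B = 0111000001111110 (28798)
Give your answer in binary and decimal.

Apply ^ to each column (1 where bits differ):
  0110010100111011
^ 0111000001111110
------------------
  0001010101000101

Answer: 0001010101000101 (5445)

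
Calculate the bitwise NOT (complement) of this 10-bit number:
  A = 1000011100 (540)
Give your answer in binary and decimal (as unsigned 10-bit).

Flip each bit (0->1, 1->0):
  1000011100
  0111100011

Answer: 0111100011 (483)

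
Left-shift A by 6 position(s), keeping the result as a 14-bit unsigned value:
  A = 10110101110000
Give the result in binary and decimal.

Shift left by 6: drop the top 6 bit(s), append 6 zero(s) on the right.
  10110101110000  ->  discard [101101], keep [01110000], append 000000
= 01110000000000

Answer: 01110000000000 (7168)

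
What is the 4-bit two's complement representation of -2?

1. Binary of +2:  0010
2. Invert bits:     1101
3. Add 1:           1110

Answer: 1110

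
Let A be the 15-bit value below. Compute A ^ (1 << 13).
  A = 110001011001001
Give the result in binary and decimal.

Mask = 1 << 13 = 010000000000000
Bit 13 of A is 1; XOR with the mask flips it to 0.
  110001011001001
^ 010000000000000
-----------------
  100001011001001

Answer: 100001011001001 (17097)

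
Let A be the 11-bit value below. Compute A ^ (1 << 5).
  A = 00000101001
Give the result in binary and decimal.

Mask = 1 << 5 = 00000100000
Bit 5 of A is 1; XOR with the mask flips it to 0.
  00000101001
^ 00000100000
-------------
  00000001001

Answer: 00000001001 (9)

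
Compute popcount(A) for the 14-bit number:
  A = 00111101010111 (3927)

00111101010111
1-bits at positions (from bit 0 = LSB): 0, 1, 2, 4, 6, 8, 9, 10, 11
Count = 9

Answer: 9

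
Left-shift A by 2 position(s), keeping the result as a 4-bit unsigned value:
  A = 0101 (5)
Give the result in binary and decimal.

Shift left by 2: drop the top 2 bit(s), append 2 zero(s) on the right.
  0101  ->  discard [01], keep [01], append 00
= 0100

Answer: 0100 (4)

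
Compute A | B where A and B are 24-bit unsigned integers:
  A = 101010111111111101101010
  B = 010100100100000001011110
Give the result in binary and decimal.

Apply | to each column (1 where either bit is 1):
  101010111111111101101010
| 010100100100000001011110
--------------------------
  111110111111111101111110

Answer: 111110111111111101111110 (16514942)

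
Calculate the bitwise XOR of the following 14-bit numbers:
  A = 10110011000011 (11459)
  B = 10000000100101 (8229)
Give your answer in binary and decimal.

Apply ^ to each column (1 where bits differ):
  10110011000011
^ 10000000100101
----------------
  00110011100110

Answer: 00110011100110 (3302)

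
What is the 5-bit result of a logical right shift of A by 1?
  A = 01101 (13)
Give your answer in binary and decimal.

Logical shift right by 1: drop the bottom 1 bit(s), prepend 1 zero(s) on the left.
  01101  ->  keep [0110], discard [1], prepend 0
= 00110

Answer: 00110 (6)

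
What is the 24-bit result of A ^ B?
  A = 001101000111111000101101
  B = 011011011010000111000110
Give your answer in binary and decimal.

Apply ^ to each column (1 where bits differ):
  001101000111111000101101
^ 011011011010000111000110
--------------------------
  010110011101111111101011

Answer: 010110011101111111101011 (5890027)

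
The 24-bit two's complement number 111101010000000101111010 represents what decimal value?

MSB is 1, so the value is negative. Find the magnitude:
1. Invert bits:  000010101111111010000101
2. Add 1:        000010101111111010000110  = 720518
3. Apply sign:   -720518

Answer: -720518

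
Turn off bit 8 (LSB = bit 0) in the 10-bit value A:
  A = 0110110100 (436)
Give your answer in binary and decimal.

Mask = ~(1 << 8) = 1011111111
Bit 8 of A is 1, so AND-ing with the mask clears it to 0.
  0110110100
& 1011111111
------------
  0010110100

Answer: 0010110100 (180)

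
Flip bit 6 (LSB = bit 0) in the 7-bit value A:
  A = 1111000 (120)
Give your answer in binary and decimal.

Mask = 1 << 6 = 1000000
Bit 6 of A is 1; XOR with the mask flips it to 0.
  1111000
^ 1000000
---------
  0111000

Answer: 0111000 (56)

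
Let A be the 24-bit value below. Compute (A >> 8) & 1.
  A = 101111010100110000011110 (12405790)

Bit 8 is the 9th from the right.
  101111010100110000011110
                 ^
That bit is 0.

Answer: 0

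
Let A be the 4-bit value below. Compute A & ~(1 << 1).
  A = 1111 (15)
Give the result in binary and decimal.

Mask = ~(1 << 1) = 1101
Bit 1 of A is 1, so AND-ing with the mask clears it to 0.
  1111
& 1101
------
  1101

Answer: 1101 (13)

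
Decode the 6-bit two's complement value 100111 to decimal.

MSB is 1, so the value is negative. Find the magnitude:
1. Invert bits:  011000
2. Add 1:        011001  = 25
3. Apply sign:   -25

Answer: -25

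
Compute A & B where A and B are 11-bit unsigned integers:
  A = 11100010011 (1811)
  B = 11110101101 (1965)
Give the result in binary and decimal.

Apply & to each column (1 only where both bits are 1):
  11100010011
& 11110101101
-------------
  11100000001

Answer: 11100000001 (1793)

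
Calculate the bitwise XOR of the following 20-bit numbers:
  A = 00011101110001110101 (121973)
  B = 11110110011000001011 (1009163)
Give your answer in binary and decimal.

Apply ^ to each column (1 where bits differ):
  00011101110001110101
^ 11110110011000001011
----------------------
  11101011101001111110

Answer: 11101011101001111110 (965246)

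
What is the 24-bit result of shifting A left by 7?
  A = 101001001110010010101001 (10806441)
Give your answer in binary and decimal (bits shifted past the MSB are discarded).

Shift left by 7: drop the top 7 bit(s), append 7 zero(s) on the right.
  101001001110010010101001  ->  discard [1010010], keep [01110010010101001], append 0000000
= 011100100101010010000000

Answer: 011100100101010010000000 (7492736)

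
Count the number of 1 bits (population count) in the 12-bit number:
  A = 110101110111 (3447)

110101110111
1-bits at positions (from bit 0 = LSB): 0, 1, 2, 4, 5, 6, 8, 10, 11
Count = 9

Answer: 9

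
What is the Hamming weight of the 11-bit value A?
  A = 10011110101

10011110101
1-bits at positions (from bit 0 = LSB): 0, 2, 4, 5, 6, 7, 10
Count = 7

Answer: 7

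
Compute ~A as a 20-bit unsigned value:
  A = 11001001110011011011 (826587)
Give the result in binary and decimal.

Flip each bit (0->1, 1->0):
  11001001110011011011
  00110110001100100100

Answer: 00110110001100100100 (221988)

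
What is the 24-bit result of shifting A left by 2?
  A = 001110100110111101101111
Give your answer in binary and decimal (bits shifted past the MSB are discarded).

Shift left by 2: drop the top 2 bit(s), append 2 zero(s) on the right.
  001110100110111101101111  ->  discard [00], keep [1110100110111101101111], append 00
= 111010011011110110111100

Answer: 111010011011110110111100 (15318460)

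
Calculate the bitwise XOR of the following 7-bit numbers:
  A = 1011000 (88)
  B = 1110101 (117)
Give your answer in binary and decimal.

Apply ^ to each column (1 where bits differ):
  1011000
^ 1110101
---------
  0101101

Answer: 0101101 (45)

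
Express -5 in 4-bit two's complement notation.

1. Binary of +5:  0101
2. Invert bits:     1010
3. Add 1:           1011

Answer: 1011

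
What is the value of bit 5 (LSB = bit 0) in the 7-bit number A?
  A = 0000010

Bit 5 is the 6th from the right.
  0000010
   ^
That bit is 0.

Answer: 0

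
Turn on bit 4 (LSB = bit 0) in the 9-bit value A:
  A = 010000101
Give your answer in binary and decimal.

Mask = 1 << 4 = 000010000
Bit 4 of A is 0, so OR-ing with the mask flips it to 1.
  010000101
| 000010000
-----------
  010010101

Answer: 010010101 (149)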